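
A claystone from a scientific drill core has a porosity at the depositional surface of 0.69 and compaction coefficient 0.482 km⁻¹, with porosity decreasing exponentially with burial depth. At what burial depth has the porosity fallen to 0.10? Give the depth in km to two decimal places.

Invert Athy's law: Z = ln(φ₀/φ) / β
Z = ln(0.69/0.1) / 0.482 = ln(6.9) / 0.482 = 1.9315 / 0.482 = 4.007 km

4.01 km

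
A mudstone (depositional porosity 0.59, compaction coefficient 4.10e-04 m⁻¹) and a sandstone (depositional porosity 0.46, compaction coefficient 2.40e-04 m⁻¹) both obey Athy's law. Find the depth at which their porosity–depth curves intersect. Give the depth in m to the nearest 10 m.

1460 m

Working in km (1 km = 1000 m; β in km⁻¹ = β in m⁻¹ × 1000):
Set φ₀ₐ e^(−βₐz) = φ₀ᵦ e^(−βᵦz) ⇒ ln(φ₀ₐ/φ₀ᵦ) = (βₐ − βᵦ)·z
z = ln(0.59/0.46) / (0.41 − 0.24) = 0.2489 / 0.17 = 1.464 km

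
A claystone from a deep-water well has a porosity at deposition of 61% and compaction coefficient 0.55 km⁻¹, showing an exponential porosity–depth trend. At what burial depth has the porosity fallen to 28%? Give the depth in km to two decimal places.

1.42 km

Invert Athy's law: d = ln(φ₀/φ) / k
d = ln(0.61/0.28) / 0.55 = ln(2.179) / 0.55 = 0.7787 / 0.55 = 1.416 km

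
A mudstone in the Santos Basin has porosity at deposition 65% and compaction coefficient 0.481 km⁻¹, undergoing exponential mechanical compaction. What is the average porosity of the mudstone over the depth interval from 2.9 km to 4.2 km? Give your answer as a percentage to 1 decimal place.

⟨phi⟩ = (1/(z₂−z₁)) ∫ phi₀ e^(−cz) dz = phi₀·(e^(−c·z₁) − e^(−c·z₂)) / (c·(z₂−z₁))
e^(−0.481×2.9) = 0.2479; e^(−0.481×4.2) = 0.1326
⟨phi⟩ = 0.65 × (0.2479 − 0.1326) / (0.481 × 1.3) = 0.65 × 0.1843 = 0.1198

12.0%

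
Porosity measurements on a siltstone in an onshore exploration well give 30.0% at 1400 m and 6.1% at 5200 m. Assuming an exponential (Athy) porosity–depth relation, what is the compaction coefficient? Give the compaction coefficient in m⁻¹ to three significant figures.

Working in km (1 km = 1000 m; k in km⁻¹ = k in m⁻¹ × 1000):
Athy: n(Z) = n₀ e^(−kZ) ⇒ n₁/n₂ = e^{k(Z₂−Z₁)} ⇒ k = ln(n₁/n₂)/(Z₂−Z₁)
k = ln(0.3/0.061) / (5.2 − 1.4) = ln(4.918) / 3.8 = 1.5929 / 3.8 = 0.4192 km⁻¹

0.000419 m⁻¹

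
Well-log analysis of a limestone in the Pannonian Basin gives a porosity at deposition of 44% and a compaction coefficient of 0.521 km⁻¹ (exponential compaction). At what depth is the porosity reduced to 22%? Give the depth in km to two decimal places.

1.33 km

Invert Athy's law: d = ln(n₀/n) / β
d = ln(0.44/0.22) / 0.521 = ln(2) / 0.521 = 0.6931 / 0.521 = 1.330 km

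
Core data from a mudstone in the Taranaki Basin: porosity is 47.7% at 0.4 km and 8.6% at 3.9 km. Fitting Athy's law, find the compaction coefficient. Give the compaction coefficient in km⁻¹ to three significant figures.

Athy: n(z) = n₀ e^(−kz) ⇒ n₁/n₂ = e^{k(z₂−z₁)} ⇒ k = ln(n₁/n₂)/(z₂−z₁)
k = ln(0.477/0.086) / (3.9 − 0.4) = ln(5.547) / 3.5 = 1.7132 / 3.5 = 0.4895 km⁻¹

0.489 km⁻¹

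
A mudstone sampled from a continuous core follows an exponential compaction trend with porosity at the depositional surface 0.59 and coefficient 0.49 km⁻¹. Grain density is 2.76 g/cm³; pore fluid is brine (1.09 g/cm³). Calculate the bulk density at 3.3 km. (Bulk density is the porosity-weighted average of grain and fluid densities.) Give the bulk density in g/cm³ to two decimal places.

Porosity at depth: phi = 0.59·exp(−0.49×3.3) = 0.59×0.1985 = 0.1171
Bulk density: ρ_b = (1−phi)ρ_g + phi·ρ_f = 0.8829×2.76 + 0.1171×1.09
       = 2.437 + 0.128 = 2.564 g/cm³

2.56 g/cm³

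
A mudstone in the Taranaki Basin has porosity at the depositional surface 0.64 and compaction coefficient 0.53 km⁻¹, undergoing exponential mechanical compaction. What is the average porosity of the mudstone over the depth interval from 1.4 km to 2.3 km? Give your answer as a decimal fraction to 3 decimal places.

⟨n⟩ = (1/(z₂−z₁)) ∫ n₀ e^(−kz) dz = n₀·(e^(−k·z₁) − e^(−k·z₂)) / (k·(z₂−z₁))
e^(−0.53×1.4) = 0.4762; e^(−0.53×2.3) = 0.2955
⟨n⟩ = 0.64 × (0.4762 − 0.2955) / (0.53 × 0.9) = 0.64 × 0.3787 = 0.2424

0.242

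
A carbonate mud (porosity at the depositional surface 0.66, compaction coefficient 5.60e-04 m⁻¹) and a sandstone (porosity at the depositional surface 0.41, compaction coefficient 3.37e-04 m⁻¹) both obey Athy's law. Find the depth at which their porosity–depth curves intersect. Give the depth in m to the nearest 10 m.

2130 m

Working in km (1 km = 1000 m; β in km⁻¹ = β in m⁻¹ × 1000):
Set φ₀ₐ e^(−βₐd) = φ₀ᵦ e^(−βᵦd) ⇒ ln(φ₀ₐ/φ₀ᵦ) = (βₐ − βᵦ)·d
d = ln(0.66/0.41) / (0.56 − 0.337) = 0.4761 / 0.223 = 2.135 km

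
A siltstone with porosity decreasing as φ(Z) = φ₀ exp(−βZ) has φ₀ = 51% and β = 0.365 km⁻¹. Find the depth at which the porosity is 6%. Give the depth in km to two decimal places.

5.86 km

Invert Athy's law: Z = ln(φ₀/φ) / β
Z = ln(0.51/0.06) / 0.365 = ln(8.5) / 0.365 = 2.1401 / 0.365 = 5.863 km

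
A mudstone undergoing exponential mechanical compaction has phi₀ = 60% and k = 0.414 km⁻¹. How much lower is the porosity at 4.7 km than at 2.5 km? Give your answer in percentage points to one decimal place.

phi(2.5) = 0.6·e^(−0.414×2.5) = 0.2131
phi(4.7) = 0.6·e^(−0.414×4.7) = 0.0857
Δphi = 0.2131 − 0.0857 = 0.1274

12.7 percentage points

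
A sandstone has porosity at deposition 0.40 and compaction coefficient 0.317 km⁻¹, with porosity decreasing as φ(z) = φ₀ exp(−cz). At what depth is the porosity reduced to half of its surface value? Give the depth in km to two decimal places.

2.19 km

φ/φ₀ = 1/2 ⇒ exp(−c·z) = 1/2 ⇒ z = ln(2) / c
z = 0.6931 / 0.317 = 2.187 km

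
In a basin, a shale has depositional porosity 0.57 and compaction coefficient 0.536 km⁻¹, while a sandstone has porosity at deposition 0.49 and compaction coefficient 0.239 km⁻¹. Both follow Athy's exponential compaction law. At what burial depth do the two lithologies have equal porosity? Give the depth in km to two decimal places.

Set phi₀ₐ e^(−βₐZ) = phi₀ᵦ e^(−βᵦZ) ⇒ ln(phi₀ₐ/phi₀ᵦ) = (βₐ − βᵦ)·Z
Z = ln(0.57/0.49) / (0.536 − 0.239) = 0.1512 / 0.297 = 0.509 km

0.51 km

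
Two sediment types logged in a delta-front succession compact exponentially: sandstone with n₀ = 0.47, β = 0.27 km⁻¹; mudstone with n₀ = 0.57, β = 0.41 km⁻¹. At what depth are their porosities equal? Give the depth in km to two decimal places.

1.38 km

Set n₀ₐ e^(−βₐd) = n₀ᵦ e^(−βᵦd) ⇒ ln(n₀ₐ/n₀ᵦ) = (βₐ − βᵦ)·d
d = ln(0.47/0.57) / (0.27 − 0.41) = -0.1929 / -0.14 = 1.378 km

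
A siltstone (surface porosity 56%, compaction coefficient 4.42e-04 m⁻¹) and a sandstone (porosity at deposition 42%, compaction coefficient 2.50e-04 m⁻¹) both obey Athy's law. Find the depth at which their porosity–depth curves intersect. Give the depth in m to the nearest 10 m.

1500 m

Working in km (1 km = 1000 m; k in km⁻¹ = k in m⁻¹ × 1000):
Set φ₀ₐ e^(−kₐZ) = φ₀ᵦ e^(−kᵦZ) ⇒ ln(φ₀ₐ/φ₀ᵦ) = (kₐ − kᵦ)·Z
Z = ln(0.56/0.42) / (0.442 − 0.25) = 0.2877 / 0.192 = 1.498 km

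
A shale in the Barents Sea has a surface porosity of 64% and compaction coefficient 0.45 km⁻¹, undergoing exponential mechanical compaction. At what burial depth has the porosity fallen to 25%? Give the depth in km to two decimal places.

Invert Athy's law: Z = ln(φ₀/φ) / c
Z = ln(0.64/0.25) / 0.45 = ln(2.56) / 0.45 = 0.9400 / 0.45 = 2.089 km

2.09 km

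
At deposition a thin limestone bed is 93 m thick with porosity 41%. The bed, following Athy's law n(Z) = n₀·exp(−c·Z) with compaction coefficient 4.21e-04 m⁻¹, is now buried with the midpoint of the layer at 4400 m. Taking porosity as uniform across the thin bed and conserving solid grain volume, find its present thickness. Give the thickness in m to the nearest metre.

59 m

Working in km (1 km = 1000 m; c in km⁻¹ = c in m⁻¹ × 1000):
Porosity at 4.4 km: n = 0.41·exp(−0.421×4.4) = 0.0643
Solid-volume conservation: h(1−n) = h₀(1−n₀) ⇒ h = h₀·(1−n₀)/(1−n)
h = 0.093 × (1 − 0.41)/(1 − 0.0643) = 0.093 × 0.6306 = 0.0586 km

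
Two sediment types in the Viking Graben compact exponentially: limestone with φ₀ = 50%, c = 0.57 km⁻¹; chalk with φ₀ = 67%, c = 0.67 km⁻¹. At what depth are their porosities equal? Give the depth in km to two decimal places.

Set φ₀ₐ e^(−cₐZ) = φ₀ᵦ e^(−cᵦZ) ⇒ ln(φ₀ₐ/φ₀ᵦ) = (cₐ − cᵦ)·Z
Z = ln(0.5/0.67) / (0.57 − 0.67) = -0.2927 / -0.1 = 2.927 km

2.93 km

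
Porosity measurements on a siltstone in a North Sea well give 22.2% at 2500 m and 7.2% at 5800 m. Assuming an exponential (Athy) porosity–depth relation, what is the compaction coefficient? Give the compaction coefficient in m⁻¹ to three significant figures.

Working in km (1 km = 1000 m; β in km⁻¹ = β in m⁻¹ × 1000):
Athy: φ(d) = φ₀ e^(−βd) ⇒ φ₁/φ₂ = e^{β(d₂−d₁)} ⇒ β = ln(φ₁/φ₂)/(d₂−d₁)
β = ln(0.222/0.072) / (5.8 − 2.5) = ln(3.083) / 3.3 = 1.1260 / 3.3 = 0.3412 km⁻¹

0.000341 m⁻¹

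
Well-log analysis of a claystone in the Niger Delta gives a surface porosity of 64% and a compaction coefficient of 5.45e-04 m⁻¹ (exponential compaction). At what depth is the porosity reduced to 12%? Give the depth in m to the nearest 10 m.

Working in km (1 km = 1000 m; β in km⁻¹ = β in m⁻¹ × 1000):
Invert Athy's law: z = ln(phi₀/phi) / β
z = ln(0.64/0.12) / 0.545 = ln(5.333) / 0.545 = 1.6740 / 0.545 = 3.072 km

3070 m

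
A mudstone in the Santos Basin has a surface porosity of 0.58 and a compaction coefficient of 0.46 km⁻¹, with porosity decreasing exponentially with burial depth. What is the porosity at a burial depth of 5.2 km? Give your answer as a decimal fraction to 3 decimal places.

0.053

n = n₀·exp(−c·Z) = 0.58 × exp(−0.46 × 5.2) = 0.58 × exp(−2.392)
  = 0.58 × 0.0914 = 0.0530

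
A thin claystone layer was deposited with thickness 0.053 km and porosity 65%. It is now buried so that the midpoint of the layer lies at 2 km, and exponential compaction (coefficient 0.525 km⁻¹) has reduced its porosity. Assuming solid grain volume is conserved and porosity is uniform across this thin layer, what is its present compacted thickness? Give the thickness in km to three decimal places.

Porosity at 2 km: phi = 0.65·exp(−0.525×2) = 0.2275
Solid-volume conservation: h(1−phi) = h₀(1−phi₀) ⇒ h = h₀·(1−phi₀)/(1−phi)
h = 0.053 × (1 − 0.65)/(1 − 0.2275) = 0.053 × 0.4531 = 0.0240 km

0.024 km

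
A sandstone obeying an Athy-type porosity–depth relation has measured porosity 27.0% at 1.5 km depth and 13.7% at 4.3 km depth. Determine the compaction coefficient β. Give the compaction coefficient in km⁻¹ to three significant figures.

0.242 km⁻¹

Athy: n(z) = n₀ e^(−βz) ⇒ n₁/n₂ = e^{β(z₂−z₁)} ⇒ β = ln(n₁/n₂)/(z₂−z₁)
β = ln(0.27/0.137) / (4.3 − 1.5) = ln(1.971) / 2.8 = 0.6784 / 2.8 = 0.2423 km⁻¹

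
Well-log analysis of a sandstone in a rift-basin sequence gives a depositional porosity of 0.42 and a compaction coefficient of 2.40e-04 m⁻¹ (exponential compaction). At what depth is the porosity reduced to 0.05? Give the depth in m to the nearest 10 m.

Working in km (1 km = 1000 m; k in km⁻¹ = k in m⁻¹ × 1000):
Invert Athy's law: Z = ln(n₀/n) / k
Z = ln(0.42/0.05) / 0.24 = ln(8.4) / 0.24 = 2.1282 / 0.24 = 8.868 km

8870 m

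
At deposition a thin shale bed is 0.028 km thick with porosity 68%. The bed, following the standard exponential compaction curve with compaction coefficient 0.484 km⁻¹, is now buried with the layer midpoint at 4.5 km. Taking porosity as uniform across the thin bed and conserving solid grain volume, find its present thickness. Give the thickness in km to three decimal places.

Porosity at 4.5 km: phi = 0.68·exp(−0.484×4.5) = 0.0770
Solid-volume conservation: h(1−phi) = h₀(1−phi₀) ⇒ h = h₀·(1−phi₀)/(1−phi)
h = 0.028 × (1 − 0.68)/(1 − 0.0770) = 0.028 × 0.3467 = 0.0097 km

0.010 km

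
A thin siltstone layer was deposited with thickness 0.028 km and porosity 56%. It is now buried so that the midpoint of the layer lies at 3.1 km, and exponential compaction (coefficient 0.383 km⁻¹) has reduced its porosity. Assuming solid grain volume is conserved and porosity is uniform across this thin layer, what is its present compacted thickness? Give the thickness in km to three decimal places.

0.015 km

Porosity at 3.1 km: phi = 0.56·exp(−0.383×3.1) = 0.1708
Solid-volume conservation: h(1−phi) = h₀(1−phi₀) ⇒ h = h₀·(1−phi₀)/(1−phi)
h = 0.028 × (1 − 0.56)/(1 − 0.1708) = 0.028 × 0.5306 = 0.0149 km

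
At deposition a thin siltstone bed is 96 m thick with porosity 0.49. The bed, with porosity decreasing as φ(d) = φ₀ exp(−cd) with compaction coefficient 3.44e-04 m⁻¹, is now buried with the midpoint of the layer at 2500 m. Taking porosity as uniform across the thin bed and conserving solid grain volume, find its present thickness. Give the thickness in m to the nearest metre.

Working in km (1 km = 1000 m; c in km⁻¹ = c in m⁻¹ × 1000):
Porosity at 2.5 km: φ = 0.49·exp(−0.344×2.5) = 0.2073
Solid-volume conservation: h(1−φ) = h₀(1−φ₀) ⇒ h = h₀·(1−φ₀)/(1−φ)
h = 0.096 × (1 − 0.49)/(1 − 0.2073) = 0.096 × 0.6434 = 0.0618 km

62 m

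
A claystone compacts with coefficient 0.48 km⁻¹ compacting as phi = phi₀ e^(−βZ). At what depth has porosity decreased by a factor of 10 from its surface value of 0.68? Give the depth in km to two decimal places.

phi/phi₀ = 1/10 ⇒ exp(−β·Z) = 1/10 ⇒ Z = ln(10) / β
Z = 2.3026 / 0.48 = 4.797 km

4.80 km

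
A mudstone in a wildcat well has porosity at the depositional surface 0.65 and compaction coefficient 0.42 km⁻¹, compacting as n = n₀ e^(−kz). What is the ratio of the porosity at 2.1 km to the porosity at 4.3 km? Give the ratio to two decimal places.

2.52

n(z₁)/n(z₂) = e^(−k·z₁)/e^(−k·z₂) = e^{k(z₂−z₁)}
= exp(0.42 × 2.2) = exp(0.924) = 2.5193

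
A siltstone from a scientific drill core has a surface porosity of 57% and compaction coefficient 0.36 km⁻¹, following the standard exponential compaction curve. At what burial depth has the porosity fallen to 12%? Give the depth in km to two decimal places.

Invert Athy's law: z = ln(φ₀/φ) / β
z = ln(0.57/0.12) / 0.36 = ln(4.75) / 0.36 = 1.5581 / 0.36 = 4.328 km

4.33 km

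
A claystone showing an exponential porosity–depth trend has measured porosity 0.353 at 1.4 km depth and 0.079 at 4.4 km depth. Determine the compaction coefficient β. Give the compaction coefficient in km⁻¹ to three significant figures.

0.499 km⁻¹

Athy: n(d) = n₀ e^(−βd) ⇒ n₁/n₂ = e^{β(d₂−d₁)} ⇒ β = ln(n₁/n₂)/(d₂−d₁)
β = ln(0.353/0.079) / (4.4 − 1.4) = ln(4.468) / 3 = 1.4970 / 3 = 0.499 km⁻¹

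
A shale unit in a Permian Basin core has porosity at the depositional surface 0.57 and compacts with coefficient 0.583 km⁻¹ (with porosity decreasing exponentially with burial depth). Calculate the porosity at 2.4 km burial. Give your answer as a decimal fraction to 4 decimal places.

0.1407

phi = phi₀·exp(−c·Z) = 0.57 × exp(−0.583 × 2.4) = 0.57 × exp(−1.399)
  = 0.57 × 0.2468 = 0.1407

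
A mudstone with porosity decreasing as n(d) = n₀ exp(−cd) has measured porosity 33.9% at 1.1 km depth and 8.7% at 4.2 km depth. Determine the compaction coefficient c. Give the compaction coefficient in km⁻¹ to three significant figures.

Athy: n(d) = n₀ e^(−cd) ⇒ n₁/n₂ = e^{c(d₂−d₁)} ⇒ c = ln(n₁/n₂)/(d₂−d₁)
c = ln(0.339/0.087) / (4.2 − 1.1) = ln(3.897) / 3.1 = 1.3601 / 3.1 = 0.4387 km⁻¹

0.439 km⁻¹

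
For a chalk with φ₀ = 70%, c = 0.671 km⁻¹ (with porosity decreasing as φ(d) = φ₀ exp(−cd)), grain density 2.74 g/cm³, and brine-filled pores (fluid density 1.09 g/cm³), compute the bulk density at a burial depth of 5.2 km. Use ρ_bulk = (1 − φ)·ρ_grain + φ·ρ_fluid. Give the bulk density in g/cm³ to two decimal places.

Porosity at depth: φ = 0.7·exp(−0.671×5.2) = 0.7×0.0305 = 0.0214
Bulk density: ρ_b = (1−φ)ρ_g + φ·ρ_f = 0.9786×2.74 + 0.0214×1.09
       = 2.681 + 0.023 = 2.705 g/cm³

2.70 g/cm³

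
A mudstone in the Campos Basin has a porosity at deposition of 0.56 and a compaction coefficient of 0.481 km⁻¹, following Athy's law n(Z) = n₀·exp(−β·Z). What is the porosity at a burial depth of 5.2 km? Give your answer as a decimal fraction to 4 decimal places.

n = n₀·exp(−β·Z) = 0.56 × exp(−0.481 × 5.2) = 0.56 × exp(−2.501)
  = 0.56 × 0.0820 = 0.0459

0.0459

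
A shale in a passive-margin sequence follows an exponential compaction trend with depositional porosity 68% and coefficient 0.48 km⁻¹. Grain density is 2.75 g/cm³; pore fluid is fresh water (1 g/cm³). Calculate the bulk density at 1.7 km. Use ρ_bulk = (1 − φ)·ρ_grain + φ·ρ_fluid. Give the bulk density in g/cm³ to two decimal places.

Porosity at depth: phi = 0.68·exp(−0.48×1.7) = 0.68×0.4422 = 0.3007
Bulk density: ρ_b = (1−phi)ρ_g + phi·ρ_f = 0.6993×2.75 + 0.3007×1
       = 1.923 + 0.301 = 2.224 g/cm³

2.22 g/cm³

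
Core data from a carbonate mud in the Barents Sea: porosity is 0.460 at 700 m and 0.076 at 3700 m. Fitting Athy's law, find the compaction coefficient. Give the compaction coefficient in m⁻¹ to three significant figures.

0.000600 m⁻¹

Working in km (1 km = 1000 m; k in km⁻¹ = k in m⁻¹ × 1000):
Athy: n(z) = n₀ e^(−kz) ⇒ n₁/n₂ = e^{k(z₂−z₁)} ⇒ k = ln(n₁/n₂)/(z₂−z₁)
k = ln(0.46/0.076) / (3.7 − 0.7) = ln(6.053) / 3 = 1.8005 / 3 = 0.6002 km⁻¹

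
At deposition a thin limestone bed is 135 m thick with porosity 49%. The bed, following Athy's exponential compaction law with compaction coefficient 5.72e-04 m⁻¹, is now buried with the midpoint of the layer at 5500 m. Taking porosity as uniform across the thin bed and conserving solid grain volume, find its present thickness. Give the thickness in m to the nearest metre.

Working in km (1 km = 1000 m; β in km⁻¹ = β in m⁻¹ × 1000):
Porosity at 5.5 km: phi = 0.49·exp(−0.572×5.5) = 0.0211
Solid-volume conservation: h(1−phi) = h₀(1−phi₀) ⇒ h = h₀·(1−phi₀)/(1−phi)
h = 0.135 × (1 − 0.49)/(1 − 0.0211) = 0.135 × 0.5210 = 0.0703 km

70 m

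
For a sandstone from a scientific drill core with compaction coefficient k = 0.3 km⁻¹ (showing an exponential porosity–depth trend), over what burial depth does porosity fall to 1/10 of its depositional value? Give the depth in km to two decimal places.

phi/phi₀ = 1/10 ⇒ exp(−k·d) = 1/10 ⇒ d = ln(10) / k
d = 2.3026 / 0.3 = 7.675 km

7.68 km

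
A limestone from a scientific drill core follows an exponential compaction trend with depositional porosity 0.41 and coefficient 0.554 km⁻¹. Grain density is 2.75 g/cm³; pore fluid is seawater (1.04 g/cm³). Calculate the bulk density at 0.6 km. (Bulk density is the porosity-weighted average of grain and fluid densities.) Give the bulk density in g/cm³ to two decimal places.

Porosity at depth: phi = 0.41·exp(−0.554×0.6) = 0.41×0.7172 = 0.2941
Bulk density: ρ_b = (1−phi)ρ_g + phi·ρ_f = 0.7059×2.75 + 0.2941×1.04
       = 1.941 + 0.306 = 2.247 g/cm³

2.25 g/cm³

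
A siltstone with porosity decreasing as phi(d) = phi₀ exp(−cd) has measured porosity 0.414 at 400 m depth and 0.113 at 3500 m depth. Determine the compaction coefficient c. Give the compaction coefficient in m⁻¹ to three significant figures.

0.000419 m⁻¹

Working in km (1 km = 1000 m; c in km⁻¹ = c in m⁻¹ × 1000):
Athy: phi(d) = phi₀ e^(−cd) ⇒ phi₁/phi₂ = e^{c(d₂−d₁)} ⇒ c = ln(phi₁/phi₂)/(d₂−d₁)
c = ln(0.414/0.113) / (3.5 − 0.4) = ln(3.664) / 3.1 = 1.2985 / 3.1 = 0.4189 km⁻¹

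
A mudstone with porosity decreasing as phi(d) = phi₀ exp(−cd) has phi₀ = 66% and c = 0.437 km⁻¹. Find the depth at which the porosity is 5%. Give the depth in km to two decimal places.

Invert Athy's law: d = ln(phi₀/phi) / c
d = ln(0.66/0.05) / 0.437 = ln(13.2) / 0.437 = 2.5802 / 0.437 = 5.904 km

5.90 km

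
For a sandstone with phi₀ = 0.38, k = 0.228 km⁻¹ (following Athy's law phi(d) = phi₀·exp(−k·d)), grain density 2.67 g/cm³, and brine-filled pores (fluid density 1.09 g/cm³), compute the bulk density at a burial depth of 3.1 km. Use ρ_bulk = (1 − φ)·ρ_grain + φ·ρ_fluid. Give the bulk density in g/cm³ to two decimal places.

Porosity at depth: phi = 0.38·exp(−0.228×3.1) = 0.38×0.4932 = 0.1874
Bulk density: ρ_b = (1−phi)ρ_g + phi·ρ_f = 0.8126×2.67 + 0.1874×1.09
       = 2.170 + 0.204 = 2.374 g/cm³

2.37 g/cm³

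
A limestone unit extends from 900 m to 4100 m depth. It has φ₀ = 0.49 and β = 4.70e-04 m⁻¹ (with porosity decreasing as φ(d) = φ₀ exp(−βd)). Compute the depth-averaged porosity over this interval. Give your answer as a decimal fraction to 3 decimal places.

Working in km (1 km = 1000 m; β in km⁻¹ = β in m⁻¹ × 1000):
⟨φ⟩ = (1/(d₂−d₁)) ∫ φ₀ e^(−βd) dd = φ₀·(e^(−β·d₁) − e^(−β·d₂)) / (β·(d₂−d₁))
e^(−0.47×0.9) = 0.6551; e^(−0.47×4.1) = 0.1456
⟨φ⟩ = 0.49 × (0.6551 − 0.1456) / (0.47 × 3.2) = 0.49 × 0.3388 = 0.1660

0.166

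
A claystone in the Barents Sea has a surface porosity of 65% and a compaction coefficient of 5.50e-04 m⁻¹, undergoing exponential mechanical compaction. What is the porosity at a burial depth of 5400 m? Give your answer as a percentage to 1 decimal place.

Working in km (1 km = 1000 m; β in km⁻¹ = β in m⁻¹ × 1000):
φ = φ₀·exp(−β·Z) = 0.65 × exp(−0.55 × 5.4) = 0.65 × exp(−2.97)
  = 0.65 × 0.0513 = 0.0333

3.3%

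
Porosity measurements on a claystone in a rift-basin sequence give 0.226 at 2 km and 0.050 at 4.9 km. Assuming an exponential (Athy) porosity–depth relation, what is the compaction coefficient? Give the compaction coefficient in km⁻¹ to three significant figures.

0.520 km⁻¹

Athy: φ(Z) = φ₀ e^(−kZ) ⇒ φ₁/φ₂ = e^{k(Z₂−Z₁)} ⇒ k = ln(φ₁/φ₂)/(Z₂−Z₁)
k = ln(0.226/0.05) / (4.9 − 2) = ln(4.52) / 2.9 = 1.5085 / 2.9 = 0.5202 km⁻¹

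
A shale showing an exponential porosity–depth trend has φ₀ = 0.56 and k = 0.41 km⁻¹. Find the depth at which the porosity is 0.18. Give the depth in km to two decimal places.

Invert Athy's law: z = ln(φ₀/φ) / k
z = ln(0.56/0.18) / 0.41 = ln(3.111) / 0.41 = 1.1350 / 0.41 = 2.768 km

2.77 km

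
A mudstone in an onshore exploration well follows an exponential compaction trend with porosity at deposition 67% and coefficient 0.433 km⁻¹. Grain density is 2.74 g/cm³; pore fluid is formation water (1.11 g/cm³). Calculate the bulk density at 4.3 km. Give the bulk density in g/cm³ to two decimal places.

2.57 g/cm³

Porosity at depth: n = 0.67·exp(−0.433×4.3) = 0.67×0.1554 = 0.1041
Bulk density: ρ_b = (1−n)ρ_g + n·ρ_f = 0.8959×2.74 + 0.1041×1.11
       = 2.455 + 0.116 = 2.570 g/cm³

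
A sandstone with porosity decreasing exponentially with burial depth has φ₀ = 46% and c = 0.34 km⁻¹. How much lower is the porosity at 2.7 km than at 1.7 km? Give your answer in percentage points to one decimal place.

7.4 percentage points

φ(1.7) = 0.46·e^(−0.34×1.7) = 0.2581
φ(2.7) = 0.46·e^(−0.34×2.7) = 0.1837
Δφ = 0.2581 − 0.1837 = 0.0744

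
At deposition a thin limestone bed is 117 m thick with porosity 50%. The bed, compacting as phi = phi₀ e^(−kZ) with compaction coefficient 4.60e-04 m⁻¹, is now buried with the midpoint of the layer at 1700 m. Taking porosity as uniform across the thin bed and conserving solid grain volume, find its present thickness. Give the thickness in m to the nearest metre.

76 m

Working in km (1 km = 1000 m; k in km⁻¹ = k in m⁻¹ × 1000):
Porosity at 1.7 km: phi = 0.5·exp(−0.46×1.7) = 0.2287
Solid-volume conservation: h(1−phi) = h₀(1−phi₀) ⇒ h = h₀·(1−phi₀)/(1−phi)
h = 0.117 × (1 − 0.5)/(1 − 0.2287) = 0.117 × 0.6483 = 0.0759 km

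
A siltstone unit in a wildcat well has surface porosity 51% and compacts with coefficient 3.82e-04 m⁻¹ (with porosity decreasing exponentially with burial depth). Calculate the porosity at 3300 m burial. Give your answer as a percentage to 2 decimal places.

14.46%

Working in km (1 km = 1000 m; β in km⁻¹ = β in m⁻¹ × 1000):
n = n₀·exp(−β·Z) = 0.51 × exp(−0.382 × 3.3) = 0.51 × exp(−1.261)
  = 0.51 × 0.2835 = 0.1446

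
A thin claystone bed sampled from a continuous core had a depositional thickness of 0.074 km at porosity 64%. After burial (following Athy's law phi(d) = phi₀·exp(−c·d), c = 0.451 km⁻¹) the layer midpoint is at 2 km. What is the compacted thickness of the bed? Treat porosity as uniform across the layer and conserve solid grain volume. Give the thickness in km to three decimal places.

Porosity at 2 km: phi = 0.64·exp(−0.451×2) = 0.2597
Solid-volume conservation: h(1−phi) = h₀(1−phi₀) ⇒ h = h₀·(1−phi₀)/(1−phi)
h = 0.074 × (1 − 0.64)/(1 − 0.2597) = 0.074 × 0.4863 = 0.0360 km

0.036 km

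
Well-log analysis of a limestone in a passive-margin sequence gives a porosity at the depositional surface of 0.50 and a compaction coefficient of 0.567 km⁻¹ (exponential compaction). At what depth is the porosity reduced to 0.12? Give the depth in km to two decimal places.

Invert Athy's law: d = ln(φ₀/φ) / k
d = ln(0.5/0.12) / 0.567 = ln(4.167) / 0.567 = 1.4271 / 0.567 = 2.517 km

2.52 km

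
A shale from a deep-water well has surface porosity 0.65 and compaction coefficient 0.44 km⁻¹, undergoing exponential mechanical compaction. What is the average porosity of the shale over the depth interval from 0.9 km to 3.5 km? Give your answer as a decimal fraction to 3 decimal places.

0.261

⟨n⟩ = (1/(z₂−z₁)) ∫ n₀ e^(−kz) dz = n₀·(e^(−k·z₁) − e^(−k·z₂)) / (k·(z₂−z₁))
e^(−0.44×0.9) = 0.6730; e^(−0.44×3.5) = 0.2144
⟨n⟩ = 0.65 × (0.6730 − 0.2144) / (0.44 × 2.6) = 0.65 × 0.4009 = 0.2606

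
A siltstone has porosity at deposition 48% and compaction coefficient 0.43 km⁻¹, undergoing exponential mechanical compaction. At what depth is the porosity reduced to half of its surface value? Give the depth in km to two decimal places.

n/n₀ = 1/2 ⇒ exp(−k·d) = 1/2 ⇒ d = ln(2) / k
d = 0.6931 / 0.43 = 1.612 km

1.61 km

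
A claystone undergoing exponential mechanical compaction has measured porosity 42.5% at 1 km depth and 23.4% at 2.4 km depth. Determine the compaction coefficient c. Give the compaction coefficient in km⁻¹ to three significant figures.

0.426 km⁻¹

Athy: phi(Z) = phi₀ e^(−cZ) ⇒ phi₁/phi₂ = e^{c(Z₂−Z₁)} ⇒ c = ln(phi₁/phi₂)/(Z₂−Z₁)
c = ln(0.425/0.234) / (2.4 − 1) = ln(1.816) / 1.4 = 0.5968 / 1.4 = 0.4263 km⁻¹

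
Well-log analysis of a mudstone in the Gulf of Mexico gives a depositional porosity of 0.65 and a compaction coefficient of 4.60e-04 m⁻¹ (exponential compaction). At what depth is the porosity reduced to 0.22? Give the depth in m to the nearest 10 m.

Working in km (1 km = 1000 m; k in km⁻¹ = k in m⁻¹ × 1000):
Invert Athy's law: z = ln(phi₀/phi) / k
z = ln(0.65/0.22) / 0.46 = ln(2.955) / 0.46 = 1.0833 / 0.46 = 2.355 km

2360 m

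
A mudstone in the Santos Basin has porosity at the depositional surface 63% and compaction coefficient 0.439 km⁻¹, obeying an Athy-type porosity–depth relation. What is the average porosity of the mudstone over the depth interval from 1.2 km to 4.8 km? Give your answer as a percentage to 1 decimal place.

18.7%

⟨φ⟩ = (1/(d₂−d₁)) ∫ φ₀ e^(−βd) dd = φ₀·(e^(−β·d₁) − e^(−β·d₂)) / (β·(d₂−d₁))
e^(−0.439×1.2) = 0.5905; e^(−0.439×4.8) = 0.1216
⟨φ⟩ = 0.63 × (0.5905 − 0.1216) / (0.439 × 3.6) = 0.63 × 0.2967 = 0.1869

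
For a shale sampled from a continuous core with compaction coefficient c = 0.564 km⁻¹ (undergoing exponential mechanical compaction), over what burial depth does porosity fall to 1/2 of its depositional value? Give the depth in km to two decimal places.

1.23 km

phi/phi₀ = 1/2 ⇒ exp(−c·z) = 1/2 ⇒ z = ln(2) / c
z = 0.6931 / 0.564 = 1.229 km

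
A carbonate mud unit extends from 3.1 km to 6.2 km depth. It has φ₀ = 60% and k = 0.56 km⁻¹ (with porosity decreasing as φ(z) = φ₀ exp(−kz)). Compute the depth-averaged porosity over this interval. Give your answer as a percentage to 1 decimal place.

5.0%

⟨φ⟩ = (1/(z₂−z₁)) ∫ φ₀ e^(−kz) dz = φ₀·(e^(−k·z₁) − e^(−k·z₂)) / (k·(z₂−z₁))
e^(−0.56×3.1) = 0.1762; e^(−0.56×6.2) = 0.0311
⟨φ⟩ = 0.6 × (0.1762 − 0.0311) / (0.56 × 3.1) = 0.6 × 0.0836 = 0.0502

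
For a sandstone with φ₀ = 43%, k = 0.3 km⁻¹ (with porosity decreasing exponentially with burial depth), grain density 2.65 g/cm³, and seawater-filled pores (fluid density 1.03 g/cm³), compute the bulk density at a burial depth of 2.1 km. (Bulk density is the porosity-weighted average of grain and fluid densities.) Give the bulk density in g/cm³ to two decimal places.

2.28 g/cm³

Porosity at depth: φ = 0.43·exp(−0.3×2.1) = 0.43×0.5326 = 0.2290
Bulk density: ρ_b = (1−φ)ρ_g + φ·ρ_f = 0.7710×2.65 + 0.2290×1.03
       = 2.043 + 0.236 = 2.279 g/cm³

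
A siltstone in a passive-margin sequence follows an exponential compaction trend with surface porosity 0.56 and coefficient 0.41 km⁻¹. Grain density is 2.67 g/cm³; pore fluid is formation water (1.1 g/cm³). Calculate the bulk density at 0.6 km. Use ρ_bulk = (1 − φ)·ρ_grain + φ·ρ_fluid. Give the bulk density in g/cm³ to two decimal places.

1.98 g/cm³

Porosity at depth: φ = 0.56·exp(−0.41×0.6) = 0.56×0.7819 = 0.4379
Bulk density: ρ_b = (1−φ)ρ_g + φ·ρ_f = 0.5621×2.67 + 0.4379×1.1
       = 1.501 + 0.482 = 1.983 g/cm³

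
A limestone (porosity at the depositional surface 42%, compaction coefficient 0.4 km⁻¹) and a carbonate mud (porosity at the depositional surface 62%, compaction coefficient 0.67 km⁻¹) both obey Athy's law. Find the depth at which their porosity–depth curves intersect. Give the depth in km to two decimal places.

1.44 km

Set phi₀ₐ e^(−cₐd) = phi₀ᵦ e^(−cᵦd) ⇒ ln(phi₀ₐ/phi₀ᵦ) = (cₐ − cᵦ)·d
d = ln(0.42/0.62) / (0.4 − 0.67) = -0.3895 / -0.27 = 1.442 km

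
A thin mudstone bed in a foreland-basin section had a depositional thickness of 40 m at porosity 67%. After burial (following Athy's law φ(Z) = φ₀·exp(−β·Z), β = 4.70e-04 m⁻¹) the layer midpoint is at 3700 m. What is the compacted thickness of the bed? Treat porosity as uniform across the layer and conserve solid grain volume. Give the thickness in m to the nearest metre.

15 m

Working in km (1 km = 1000 m; β in km⁻¹ = β in m⁻¹ × 1000):
Porosity at 3.7 km: φ = 0.67·exp(−0.47×3.7) = 0.1177
Solid-volume conservation: h(1−φ) = h₀(1−φ₀) ⇒ h = h₀·(1−φ₀)/(1−φ)
h = 0.04 × (1 − 0.67)/(1 − 0.1177) = 0.04 × 0.3740 = 0.0150 km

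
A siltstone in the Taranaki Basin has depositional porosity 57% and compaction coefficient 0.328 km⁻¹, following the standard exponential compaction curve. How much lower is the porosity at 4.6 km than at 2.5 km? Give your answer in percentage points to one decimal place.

φ(2.5) = 0.57·e^(−0.328×2.5) = 0.2510
φ(4.6) = 0.57·e^(−0.328×4.6) = 0.1261
Δφ = 0.2510 − 0.1261 = 0.1250

12.5 percentage points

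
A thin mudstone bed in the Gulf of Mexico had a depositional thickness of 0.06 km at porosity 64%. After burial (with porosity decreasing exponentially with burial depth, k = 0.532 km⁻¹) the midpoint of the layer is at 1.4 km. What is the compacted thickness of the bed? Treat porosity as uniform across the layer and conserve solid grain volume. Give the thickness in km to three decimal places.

Porosity at 1.4 km: n = 0.64·exp(−0.532×1.4) = 0.3039
Solid-volume conservation: h(1−n) = h₀(1−n₀) ⇒ h = h₀·(1−n₀)/(1−n)
h = 0.06 × (1 − 0.64)/(1 − 0.3039) = 0.06 × 0.5172 = 0.0310 km

0.031 km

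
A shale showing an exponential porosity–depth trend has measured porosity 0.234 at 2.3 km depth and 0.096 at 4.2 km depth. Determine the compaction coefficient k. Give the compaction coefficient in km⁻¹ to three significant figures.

Athy: n(z) = n₀ e^(−kz) ⇒ n₁/n₂ = e^{k(z₂−z₁)} ⇒ k = ln(n₁/n₂)/(z₂−z₁)
k = ln(0.234/0.096) / (4.2 − 2.3) = ln(2.438) / 1.9 = 0.8910 / 1.9 = 0.4689 km⁻¹

0.469 km⁻¹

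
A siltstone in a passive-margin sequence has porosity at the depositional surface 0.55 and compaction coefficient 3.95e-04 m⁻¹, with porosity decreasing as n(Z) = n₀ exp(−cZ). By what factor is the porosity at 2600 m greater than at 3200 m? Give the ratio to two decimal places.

1.27

Working in km (1 km = 1000 m; c in km⁻¹ = c in m⁻¹ × 1000):
n(Z₁)/n(Z₂) = e^(−c·Z₁)/e^(−c·Z₂) = e^{c(Z₂−Z₁)}
= exp(0.395 × 0.6) = exp(0.237) = 1.2674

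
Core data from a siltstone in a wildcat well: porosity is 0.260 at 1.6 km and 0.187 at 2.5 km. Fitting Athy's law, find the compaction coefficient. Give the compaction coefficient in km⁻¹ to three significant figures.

Athy: n(d) = n₀ e^(−cd) ⇒ n₁/n₂ = e^{c(d₂−d₁)} ⇒ c = ln(n₁/n₂)/(d₂−d₁)
c = ln(0.26/0.187) / (2.5 − 1.6) = ln(1.39) / 0.9 = 0.3296 / 0.9 = 0.3662 km⁻¹

0.366 km⁻¹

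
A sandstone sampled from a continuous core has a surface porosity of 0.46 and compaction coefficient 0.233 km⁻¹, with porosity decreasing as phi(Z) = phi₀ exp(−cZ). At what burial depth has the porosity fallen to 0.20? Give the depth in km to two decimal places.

3.57 km

Invert Athy's law: Z = ln(phi₀/phi) / c
Z = ln(0.46/0.2) / 0.233 = ln(2.3) / 0.233 = 0.8329 / 0.233 = 3.575 km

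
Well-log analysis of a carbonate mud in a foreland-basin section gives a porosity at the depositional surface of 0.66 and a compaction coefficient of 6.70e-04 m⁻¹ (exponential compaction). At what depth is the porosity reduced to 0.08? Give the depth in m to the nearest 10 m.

Working in km (1 km = 1000 m; c in km⁻¹ = c in m⁻¹ × 1000):
Invert Athy's law: d = ln(phi₀/phi) / c
d = ln(0.66/0.08) / 0.67 = ln(8.25) / 0.67 = 2.1102 / 0.67 = 3.150 km

3150 m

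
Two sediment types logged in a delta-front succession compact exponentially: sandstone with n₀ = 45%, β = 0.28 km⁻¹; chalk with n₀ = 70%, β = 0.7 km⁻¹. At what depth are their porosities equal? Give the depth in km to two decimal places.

1.05 km

Set n₀ₐ e^(−βₐd) = n₀ᵦ e^(−βᵦd) ⇒ ln(n₀ₐ/n₀ᵦ) = (βₐ − βᵦ)·d
d = ln(0.45/0.7) / (0.28 − 0.7) = -0.4418 / -0.42 = 1.052 km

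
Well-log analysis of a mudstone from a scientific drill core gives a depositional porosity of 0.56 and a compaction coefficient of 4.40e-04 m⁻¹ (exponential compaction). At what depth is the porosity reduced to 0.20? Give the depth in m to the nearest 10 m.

2340 m

Working in km (1 km = 1000 m; k in km⁻¹ = k in m⁻¹ × 1000):
Invert Athy's law: d = ln(phi₀/phi) / k
d = ln(0.56/0.2) / 0.44 = ln(2.8) / 0.44 = 1.0296 / 0.44 = 2.340 km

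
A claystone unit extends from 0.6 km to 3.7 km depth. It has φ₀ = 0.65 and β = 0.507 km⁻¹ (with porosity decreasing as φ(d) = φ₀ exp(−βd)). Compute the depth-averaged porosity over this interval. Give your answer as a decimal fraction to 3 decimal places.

0.242

⟨φ⟩ = (1/(d₂−d₁)) ∫ φ₀ e^(−βd) dd = φ₀·(e^(−β·d₁) − e^(−β·d₂)) / (β·(d₂−d₁))
e^(−0.507×0.6) = 0.7377; e^(−0.507×3.7) = 0.1532
⟨φ⟩ = 0.65 × (0.7377 − 0.1532) / (0.507 × 3.1) = 0.65 × 0.3719 = 0.2417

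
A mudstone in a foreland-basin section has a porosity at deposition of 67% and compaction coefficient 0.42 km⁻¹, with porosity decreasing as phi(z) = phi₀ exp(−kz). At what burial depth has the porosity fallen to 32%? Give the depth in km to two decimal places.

Invert Athy's law: z = ln(phi₀/phi) / k
z = ln(0.67/0.32) / 0.42 = ln(2.094) / 0.42 = 0.7390 / 0.42 = 1.759 km

1.76 km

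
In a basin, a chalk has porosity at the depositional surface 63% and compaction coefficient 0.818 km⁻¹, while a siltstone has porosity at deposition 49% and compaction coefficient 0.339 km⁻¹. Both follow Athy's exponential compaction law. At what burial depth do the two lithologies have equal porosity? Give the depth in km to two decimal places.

Set n₀ₐ e^(−cₐz) = n₀ᵦ e^(−cᵦz) ⇒ ln(n₀ₐ/n₀ᵦ) = (cₐ − cᵦ)·z
z = ln(0.63/0.49) / (0.818 − 0.339) = 0.2513 / 0.479 = 0.525 km

0.52 km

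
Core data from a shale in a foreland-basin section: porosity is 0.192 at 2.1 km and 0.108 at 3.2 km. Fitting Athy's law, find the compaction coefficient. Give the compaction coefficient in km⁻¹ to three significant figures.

0.523 km⁻¹

Athy: n(z) = n₀ e^(−kz) ⇒ n₁/n₂ = e^{k(z₂−z₁)} ⇒ k = ln(n₁/n₂)/(z₂−z₁)
k = ln(0.192/0.108) / (3.2 − 2.1) = ln(1.778) / 1.1 = 0.5754 / 1.1 = 0.5231 km⁻¹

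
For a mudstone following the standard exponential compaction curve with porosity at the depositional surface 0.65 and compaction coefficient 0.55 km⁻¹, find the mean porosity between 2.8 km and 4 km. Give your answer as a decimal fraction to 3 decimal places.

0.102

⟨n⟩ = (1/(d₂−d₁)) ∫ n₀ e^(−βd) dd = n₀·(e^(−β·d₁) − e^(−β·d₂)) / (β·(d₂−d₁))
e^(−0.55×2.8) = 0.2144; e^(−0.55×4) = 0.1108
⟨n⟩ = 0.65 × (0.2144 − 0.1108) / (0.55 × 1.2) = 0.65 × 0.1569 = 0.1020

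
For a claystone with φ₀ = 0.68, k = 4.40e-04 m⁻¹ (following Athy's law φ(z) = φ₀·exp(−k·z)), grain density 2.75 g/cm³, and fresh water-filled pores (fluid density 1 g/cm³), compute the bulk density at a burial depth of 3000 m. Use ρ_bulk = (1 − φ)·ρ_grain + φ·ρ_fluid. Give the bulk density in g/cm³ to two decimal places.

Working in km (1 km = 1000 m; k in km⁻¹ = k in m⁻¹ × 1000):
Porosity at depth: φ = 0.68·exp(−0.44×3) = 0.68×0.2671 = 0.1817
Bulk density: ρ_b = (1−φ)ρ_g + φ·ρ_f = 0.8183×2.75 + 0.1817×1
       = 2.250 + 0.182 = 2.432 g/cm³

2.43 g/cm³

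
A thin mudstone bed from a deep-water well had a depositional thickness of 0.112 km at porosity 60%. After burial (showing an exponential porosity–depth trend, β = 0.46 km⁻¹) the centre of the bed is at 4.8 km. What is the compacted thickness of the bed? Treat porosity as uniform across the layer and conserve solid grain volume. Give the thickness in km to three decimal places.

0.048 km

Porosity at 4.8 km: n = 0.6·exp(−0.46×4.8) = 0.0660
Solid-volume conservation: h(1−n) = h₀(1−n₀) ⇒ h = h₀·(1−n₀)/(1−n)
h = 0.112 × (1 − 0.6)/(1 − 0.0660) = 0.112 × 0.4282 = 0.0480 km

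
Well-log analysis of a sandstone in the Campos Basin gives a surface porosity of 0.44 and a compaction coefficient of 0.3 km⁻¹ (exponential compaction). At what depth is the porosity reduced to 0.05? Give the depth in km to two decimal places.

7.25 km

Invert Athy's law: z = ln(n₀/n) / k
z = ln(0.44/0.05) / 0.3 = ln(8.8) / 0.3 = 2.1748 / 0.3 = 7.249 km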